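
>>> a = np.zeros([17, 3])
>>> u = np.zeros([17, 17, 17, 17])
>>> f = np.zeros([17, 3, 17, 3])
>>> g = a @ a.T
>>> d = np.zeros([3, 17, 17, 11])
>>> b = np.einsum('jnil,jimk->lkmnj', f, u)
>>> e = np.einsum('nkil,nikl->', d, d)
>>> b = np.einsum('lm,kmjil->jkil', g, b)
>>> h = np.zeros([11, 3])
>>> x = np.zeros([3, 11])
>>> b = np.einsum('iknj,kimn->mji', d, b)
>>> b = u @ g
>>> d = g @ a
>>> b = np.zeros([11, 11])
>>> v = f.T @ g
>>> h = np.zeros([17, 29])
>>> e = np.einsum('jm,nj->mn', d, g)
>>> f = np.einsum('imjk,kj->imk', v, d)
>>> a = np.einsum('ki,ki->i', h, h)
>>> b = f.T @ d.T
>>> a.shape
(29,)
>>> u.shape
(17, 17, 17, 17)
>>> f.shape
(3, 17, 17)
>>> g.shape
(17, 17)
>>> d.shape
(17, 3)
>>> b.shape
(17, 17, 17)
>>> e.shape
(3, 17)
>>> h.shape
(17, 29)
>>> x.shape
(3, 11)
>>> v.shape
(3, 17, 3, 17)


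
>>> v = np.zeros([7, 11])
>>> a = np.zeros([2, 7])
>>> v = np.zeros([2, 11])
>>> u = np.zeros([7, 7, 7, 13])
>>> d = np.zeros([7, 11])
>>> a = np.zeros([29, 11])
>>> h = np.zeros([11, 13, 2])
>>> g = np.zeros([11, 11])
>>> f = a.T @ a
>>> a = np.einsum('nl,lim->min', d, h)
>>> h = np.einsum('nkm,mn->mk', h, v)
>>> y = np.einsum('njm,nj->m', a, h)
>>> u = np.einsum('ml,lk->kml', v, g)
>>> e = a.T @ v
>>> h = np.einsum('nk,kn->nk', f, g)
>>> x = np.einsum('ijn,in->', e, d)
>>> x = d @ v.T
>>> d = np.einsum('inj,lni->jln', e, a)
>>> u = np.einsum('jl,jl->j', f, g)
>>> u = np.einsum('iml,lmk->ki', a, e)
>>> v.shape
(2, 11)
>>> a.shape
(2, 13, 7)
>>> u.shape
(11, 2)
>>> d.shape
(11, 2, 13)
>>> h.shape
(11, 11)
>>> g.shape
(11, 11)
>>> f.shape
(11, 11)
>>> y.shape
(7,)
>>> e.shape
(7, 13, 11)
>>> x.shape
(7, 2)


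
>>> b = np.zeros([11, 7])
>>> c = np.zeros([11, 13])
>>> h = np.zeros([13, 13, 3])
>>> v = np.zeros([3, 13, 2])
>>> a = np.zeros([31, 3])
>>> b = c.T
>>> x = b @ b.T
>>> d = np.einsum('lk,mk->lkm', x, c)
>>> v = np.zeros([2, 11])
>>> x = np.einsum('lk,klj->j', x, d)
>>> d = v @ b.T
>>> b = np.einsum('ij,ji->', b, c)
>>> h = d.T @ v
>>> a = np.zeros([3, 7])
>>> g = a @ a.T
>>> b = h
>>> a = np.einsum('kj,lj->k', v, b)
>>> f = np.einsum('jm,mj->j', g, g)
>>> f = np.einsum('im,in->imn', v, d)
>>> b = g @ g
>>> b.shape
(3, 3)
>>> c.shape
(11, 13)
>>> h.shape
(13, 11)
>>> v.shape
(2, 11)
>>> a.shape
(2,)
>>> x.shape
(11,)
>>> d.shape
(2, 13)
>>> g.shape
(3, 3)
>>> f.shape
(2, 11, 13)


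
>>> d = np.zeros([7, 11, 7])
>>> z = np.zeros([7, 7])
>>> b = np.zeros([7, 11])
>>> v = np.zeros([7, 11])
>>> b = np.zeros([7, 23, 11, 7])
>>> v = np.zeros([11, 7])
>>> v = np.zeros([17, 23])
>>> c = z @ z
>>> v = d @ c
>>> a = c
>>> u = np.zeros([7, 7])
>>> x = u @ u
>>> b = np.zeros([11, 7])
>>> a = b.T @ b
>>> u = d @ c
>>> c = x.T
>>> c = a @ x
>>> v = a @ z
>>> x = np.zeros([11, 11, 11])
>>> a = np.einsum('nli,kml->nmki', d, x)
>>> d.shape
(7, 11, 7)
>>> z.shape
(7, 7)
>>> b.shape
(11, 7)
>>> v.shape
(7, 7)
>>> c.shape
(7, 7)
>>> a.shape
(7, 11, 11, 7)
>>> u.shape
(7, 11, 7)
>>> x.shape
(11, 11, 11)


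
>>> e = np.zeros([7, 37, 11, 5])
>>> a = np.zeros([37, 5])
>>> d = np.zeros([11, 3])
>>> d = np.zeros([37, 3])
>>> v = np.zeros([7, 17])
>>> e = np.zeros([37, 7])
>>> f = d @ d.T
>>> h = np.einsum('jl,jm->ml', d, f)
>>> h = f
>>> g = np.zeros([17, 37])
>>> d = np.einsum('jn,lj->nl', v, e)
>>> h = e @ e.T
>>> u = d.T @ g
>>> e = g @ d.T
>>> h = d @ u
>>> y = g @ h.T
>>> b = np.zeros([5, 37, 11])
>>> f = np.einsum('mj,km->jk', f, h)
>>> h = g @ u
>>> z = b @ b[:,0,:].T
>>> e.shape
(17, 17)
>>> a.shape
(37, 5)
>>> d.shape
(17, 37)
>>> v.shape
(7, 17)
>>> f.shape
(37, 17)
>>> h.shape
(17, 37)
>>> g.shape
(17, 37)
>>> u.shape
(37, 37)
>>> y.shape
(17, 17)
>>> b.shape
(5, 37, 11)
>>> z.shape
(5, 37, 5)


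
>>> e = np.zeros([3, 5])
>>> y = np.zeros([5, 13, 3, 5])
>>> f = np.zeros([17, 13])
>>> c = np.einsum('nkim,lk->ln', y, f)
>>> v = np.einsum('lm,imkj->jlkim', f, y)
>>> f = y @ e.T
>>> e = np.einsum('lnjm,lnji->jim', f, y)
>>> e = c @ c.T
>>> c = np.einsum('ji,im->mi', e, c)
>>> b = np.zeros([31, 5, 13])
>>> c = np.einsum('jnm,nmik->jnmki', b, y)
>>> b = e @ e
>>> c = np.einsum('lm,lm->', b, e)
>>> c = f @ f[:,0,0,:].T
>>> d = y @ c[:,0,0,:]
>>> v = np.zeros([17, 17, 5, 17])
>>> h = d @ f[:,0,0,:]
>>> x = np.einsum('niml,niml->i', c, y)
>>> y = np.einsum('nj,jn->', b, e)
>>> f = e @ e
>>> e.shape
(17, 17)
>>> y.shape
()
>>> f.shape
(17, 17)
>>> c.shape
(5, 13, 3, 5)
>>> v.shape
(17, 17, 5, 17)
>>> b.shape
(17, 17)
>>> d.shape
(5, 13, 3, 5)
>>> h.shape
(5, 13, 3, 3)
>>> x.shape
(13,)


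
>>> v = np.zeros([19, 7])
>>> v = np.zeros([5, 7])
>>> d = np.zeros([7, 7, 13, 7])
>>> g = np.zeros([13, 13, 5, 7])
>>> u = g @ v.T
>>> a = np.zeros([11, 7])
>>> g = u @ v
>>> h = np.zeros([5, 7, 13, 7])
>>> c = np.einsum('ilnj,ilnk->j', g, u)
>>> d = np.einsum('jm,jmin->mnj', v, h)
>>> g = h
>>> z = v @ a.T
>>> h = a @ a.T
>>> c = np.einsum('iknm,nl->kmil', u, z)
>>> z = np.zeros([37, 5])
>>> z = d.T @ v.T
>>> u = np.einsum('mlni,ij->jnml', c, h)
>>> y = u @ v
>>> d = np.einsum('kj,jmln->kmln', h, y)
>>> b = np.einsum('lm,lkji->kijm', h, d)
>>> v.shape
(5, 7)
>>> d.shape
(11, 13, 13, 7)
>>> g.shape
(5, 7, 13, 7)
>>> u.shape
(11, 13, 13, 5)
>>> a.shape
(11, 7)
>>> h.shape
(11, 11)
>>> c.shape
(13, 5, 13, 11)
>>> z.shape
(5, 7, 5)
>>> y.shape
(11, 13, 13, 7)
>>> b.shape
(13, 7, 13, 11)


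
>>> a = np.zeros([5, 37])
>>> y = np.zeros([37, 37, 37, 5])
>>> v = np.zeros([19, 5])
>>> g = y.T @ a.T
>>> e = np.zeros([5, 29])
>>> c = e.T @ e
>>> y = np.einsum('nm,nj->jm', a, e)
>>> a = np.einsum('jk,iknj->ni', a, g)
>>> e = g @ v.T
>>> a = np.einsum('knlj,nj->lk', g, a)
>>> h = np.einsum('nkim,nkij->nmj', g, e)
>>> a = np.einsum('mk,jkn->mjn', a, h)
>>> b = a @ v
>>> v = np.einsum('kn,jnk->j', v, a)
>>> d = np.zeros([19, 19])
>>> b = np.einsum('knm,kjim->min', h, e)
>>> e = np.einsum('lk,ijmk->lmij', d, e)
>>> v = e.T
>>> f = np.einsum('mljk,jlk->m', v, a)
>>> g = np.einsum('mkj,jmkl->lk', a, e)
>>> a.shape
(37, 5, 19)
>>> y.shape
(29, 37)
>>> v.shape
(37, 5, 37, 19)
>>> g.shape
(37, 5)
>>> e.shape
(19, 37, 5, 37)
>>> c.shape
(29, 29)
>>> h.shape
(5, 5, 19)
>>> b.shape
(19, 37, 5)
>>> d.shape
(19, 19)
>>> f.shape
(37,)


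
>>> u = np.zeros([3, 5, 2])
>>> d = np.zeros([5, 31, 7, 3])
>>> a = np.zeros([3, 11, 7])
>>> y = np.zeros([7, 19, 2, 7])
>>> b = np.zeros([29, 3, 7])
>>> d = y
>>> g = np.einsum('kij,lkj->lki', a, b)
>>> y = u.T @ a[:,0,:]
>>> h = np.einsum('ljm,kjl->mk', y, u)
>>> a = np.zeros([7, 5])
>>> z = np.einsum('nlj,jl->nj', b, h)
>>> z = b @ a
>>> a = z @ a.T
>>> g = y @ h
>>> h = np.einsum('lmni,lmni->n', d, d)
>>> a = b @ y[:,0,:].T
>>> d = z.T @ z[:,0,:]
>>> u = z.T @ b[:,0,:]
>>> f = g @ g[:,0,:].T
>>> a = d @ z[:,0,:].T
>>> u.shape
(5, 3, 7)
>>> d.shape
(5, 3, 5)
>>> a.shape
(5, 3, 29)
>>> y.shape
(2, 5, 7)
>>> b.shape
(29, 3, 7)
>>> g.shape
(2, 5, 3)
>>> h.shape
(2,)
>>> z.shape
(29, 3, 5)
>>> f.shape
(2, 5, 2)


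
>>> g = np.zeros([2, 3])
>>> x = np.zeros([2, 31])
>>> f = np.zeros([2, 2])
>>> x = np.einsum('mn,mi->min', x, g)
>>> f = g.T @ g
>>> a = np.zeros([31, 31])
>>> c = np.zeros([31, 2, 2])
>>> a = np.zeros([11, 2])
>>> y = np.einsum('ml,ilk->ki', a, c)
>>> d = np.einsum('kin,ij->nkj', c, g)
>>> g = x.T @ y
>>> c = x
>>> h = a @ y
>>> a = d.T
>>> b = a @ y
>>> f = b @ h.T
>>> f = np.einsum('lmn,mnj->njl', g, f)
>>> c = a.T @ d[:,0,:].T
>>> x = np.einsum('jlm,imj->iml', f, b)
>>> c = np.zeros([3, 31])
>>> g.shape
(31, 3, 31)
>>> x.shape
(3, 31, 11)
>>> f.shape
(31, 11, 31)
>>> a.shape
(3, 31, 2)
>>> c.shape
(3, 31)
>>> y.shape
(2, 31)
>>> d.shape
(2, 31, 3)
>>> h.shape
(11, 31)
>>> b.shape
(3, 31, 31)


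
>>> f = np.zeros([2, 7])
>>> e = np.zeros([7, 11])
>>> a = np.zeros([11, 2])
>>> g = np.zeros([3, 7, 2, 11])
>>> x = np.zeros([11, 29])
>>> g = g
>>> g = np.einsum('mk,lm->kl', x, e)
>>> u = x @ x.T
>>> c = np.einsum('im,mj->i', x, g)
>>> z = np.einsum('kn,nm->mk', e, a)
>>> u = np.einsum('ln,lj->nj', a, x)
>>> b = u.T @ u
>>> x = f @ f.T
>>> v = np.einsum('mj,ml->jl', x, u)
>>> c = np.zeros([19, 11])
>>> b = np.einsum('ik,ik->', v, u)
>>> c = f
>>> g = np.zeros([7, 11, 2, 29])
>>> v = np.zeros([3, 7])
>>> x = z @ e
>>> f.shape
(2, 7)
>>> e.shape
(7, 11)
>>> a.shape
(11, 2)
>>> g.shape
(7, 11, 2, 29)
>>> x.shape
(2, 11)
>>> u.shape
(2, 29)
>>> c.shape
(2, 7)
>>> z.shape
(2, 7)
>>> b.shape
()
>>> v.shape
(3, 7)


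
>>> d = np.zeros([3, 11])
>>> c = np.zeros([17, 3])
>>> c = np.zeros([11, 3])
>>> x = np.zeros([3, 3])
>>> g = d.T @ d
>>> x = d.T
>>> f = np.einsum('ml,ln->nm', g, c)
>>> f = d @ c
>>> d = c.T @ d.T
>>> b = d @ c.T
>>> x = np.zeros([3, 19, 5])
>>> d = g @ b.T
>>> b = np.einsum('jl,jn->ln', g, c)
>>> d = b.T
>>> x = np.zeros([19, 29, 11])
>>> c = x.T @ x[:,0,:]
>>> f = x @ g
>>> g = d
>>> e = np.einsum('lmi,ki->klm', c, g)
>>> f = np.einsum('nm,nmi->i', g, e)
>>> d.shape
(3, 11)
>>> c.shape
(11, 29, 11)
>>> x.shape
(19, 29, 11)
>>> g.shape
(3, 11)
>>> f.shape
(29,)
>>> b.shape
(11, 3)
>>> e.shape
(3, 11, 29)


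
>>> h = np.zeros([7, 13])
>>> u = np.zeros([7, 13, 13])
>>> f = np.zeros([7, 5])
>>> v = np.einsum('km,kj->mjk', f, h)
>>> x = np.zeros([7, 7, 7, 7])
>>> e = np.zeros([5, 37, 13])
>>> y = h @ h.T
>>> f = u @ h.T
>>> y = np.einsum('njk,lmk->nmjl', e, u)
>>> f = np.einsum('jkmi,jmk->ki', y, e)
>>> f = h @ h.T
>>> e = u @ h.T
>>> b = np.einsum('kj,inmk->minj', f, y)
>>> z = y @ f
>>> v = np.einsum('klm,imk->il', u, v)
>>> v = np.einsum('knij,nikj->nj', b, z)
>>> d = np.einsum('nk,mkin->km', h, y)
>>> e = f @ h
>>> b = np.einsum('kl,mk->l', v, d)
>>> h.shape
(7, 13)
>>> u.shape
(7, 13, 13)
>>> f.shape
(7, 7)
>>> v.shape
(5, 7)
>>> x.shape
(7, 7, 7, 7)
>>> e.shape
(7, 13)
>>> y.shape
(5, 13, 37, 7)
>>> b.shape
(7,)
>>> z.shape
(5, 13, 37, 7)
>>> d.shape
(13, 5)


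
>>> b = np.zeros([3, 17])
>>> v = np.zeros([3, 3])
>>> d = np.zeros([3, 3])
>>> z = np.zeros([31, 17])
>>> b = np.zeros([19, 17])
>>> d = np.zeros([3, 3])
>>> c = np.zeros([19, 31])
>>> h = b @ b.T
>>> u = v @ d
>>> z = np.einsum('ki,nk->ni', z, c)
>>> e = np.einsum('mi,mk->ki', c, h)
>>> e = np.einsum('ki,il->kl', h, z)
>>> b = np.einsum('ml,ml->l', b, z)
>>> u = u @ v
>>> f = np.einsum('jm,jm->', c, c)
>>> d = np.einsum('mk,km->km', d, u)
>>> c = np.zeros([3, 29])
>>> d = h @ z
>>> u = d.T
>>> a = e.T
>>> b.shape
(17,)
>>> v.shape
(3, 3)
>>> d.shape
(19, 17)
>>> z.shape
(19, 17)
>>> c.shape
(3, 29)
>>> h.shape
(19, 19)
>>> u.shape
(17, 19)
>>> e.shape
(19, 17)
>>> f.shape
()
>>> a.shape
(17, 19)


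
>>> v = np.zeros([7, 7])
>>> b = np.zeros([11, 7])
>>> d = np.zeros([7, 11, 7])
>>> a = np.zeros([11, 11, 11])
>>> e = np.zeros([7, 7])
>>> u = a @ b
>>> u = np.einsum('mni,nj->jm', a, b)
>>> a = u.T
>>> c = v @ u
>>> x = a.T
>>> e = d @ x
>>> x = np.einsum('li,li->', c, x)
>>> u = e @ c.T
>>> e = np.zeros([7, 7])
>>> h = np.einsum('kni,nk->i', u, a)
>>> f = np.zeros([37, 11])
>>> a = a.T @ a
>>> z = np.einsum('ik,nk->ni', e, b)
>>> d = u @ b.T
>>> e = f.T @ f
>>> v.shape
(7, 7)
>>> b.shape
(11, 7)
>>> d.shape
(7, 11, 11)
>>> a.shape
(7, 7)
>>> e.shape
(11, 11)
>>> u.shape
(7, 11, 7)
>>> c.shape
(7, 11)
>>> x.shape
()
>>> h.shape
(7,)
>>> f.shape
(37, 11)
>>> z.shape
(11, 7)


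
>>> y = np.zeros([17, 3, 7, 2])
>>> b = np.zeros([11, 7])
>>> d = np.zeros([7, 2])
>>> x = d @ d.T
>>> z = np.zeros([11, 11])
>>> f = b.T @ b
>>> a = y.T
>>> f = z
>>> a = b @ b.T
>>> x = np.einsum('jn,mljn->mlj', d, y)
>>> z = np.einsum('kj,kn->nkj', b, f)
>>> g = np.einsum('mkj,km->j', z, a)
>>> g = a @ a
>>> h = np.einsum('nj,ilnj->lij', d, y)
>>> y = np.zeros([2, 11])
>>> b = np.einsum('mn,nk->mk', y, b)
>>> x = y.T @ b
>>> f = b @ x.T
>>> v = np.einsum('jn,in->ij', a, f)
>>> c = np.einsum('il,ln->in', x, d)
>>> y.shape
(2, 11)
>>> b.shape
(2, 7)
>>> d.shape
(7, 2)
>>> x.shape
(11, 7)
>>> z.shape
(11, 11, 7)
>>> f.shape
(2, 11)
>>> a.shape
(11, 11)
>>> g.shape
(11, 11)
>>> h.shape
(3, 17, 2)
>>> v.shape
(2, 11)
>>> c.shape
(11, 2)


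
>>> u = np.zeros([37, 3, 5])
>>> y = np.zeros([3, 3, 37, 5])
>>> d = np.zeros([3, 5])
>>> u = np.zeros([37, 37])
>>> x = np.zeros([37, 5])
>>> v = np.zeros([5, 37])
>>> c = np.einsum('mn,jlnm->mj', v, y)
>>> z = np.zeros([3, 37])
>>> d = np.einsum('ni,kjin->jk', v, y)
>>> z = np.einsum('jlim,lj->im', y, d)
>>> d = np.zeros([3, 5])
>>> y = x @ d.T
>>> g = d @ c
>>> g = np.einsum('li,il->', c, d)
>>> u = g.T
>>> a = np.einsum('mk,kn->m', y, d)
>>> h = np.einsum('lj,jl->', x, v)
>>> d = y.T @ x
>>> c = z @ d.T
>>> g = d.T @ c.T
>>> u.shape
()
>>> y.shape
(37, 3)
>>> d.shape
(3, 5)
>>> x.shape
(37, 5)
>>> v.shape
(5, 37)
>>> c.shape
(37, 3)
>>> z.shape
(37, 5)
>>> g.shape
(5, 37)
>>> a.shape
(37,)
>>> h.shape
()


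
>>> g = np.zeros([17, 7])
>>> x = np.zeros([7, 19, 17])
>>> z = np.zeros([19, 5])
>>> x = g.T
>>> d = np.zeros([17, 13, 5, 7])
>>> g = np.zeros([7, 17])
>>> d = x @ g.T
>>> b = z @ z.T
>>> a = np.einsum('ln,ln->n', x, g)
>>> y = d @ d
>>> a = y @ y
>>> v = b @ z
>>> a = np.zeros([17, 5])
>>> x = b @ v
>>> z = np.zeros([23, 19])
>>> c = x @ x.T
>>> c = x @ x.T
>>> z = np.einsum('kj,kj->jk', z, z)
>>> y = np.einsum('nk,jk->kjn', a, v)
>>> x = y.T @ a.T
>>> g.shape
(7, 17)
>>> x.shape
(17, 19, 17)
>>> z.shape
(19, 23)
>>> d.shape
(7, 7)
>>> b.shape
(19, 19)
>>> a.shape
(17, 5)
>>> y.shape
(5, 19, 17)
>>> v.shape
(19, 5)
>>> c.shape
(19, 19)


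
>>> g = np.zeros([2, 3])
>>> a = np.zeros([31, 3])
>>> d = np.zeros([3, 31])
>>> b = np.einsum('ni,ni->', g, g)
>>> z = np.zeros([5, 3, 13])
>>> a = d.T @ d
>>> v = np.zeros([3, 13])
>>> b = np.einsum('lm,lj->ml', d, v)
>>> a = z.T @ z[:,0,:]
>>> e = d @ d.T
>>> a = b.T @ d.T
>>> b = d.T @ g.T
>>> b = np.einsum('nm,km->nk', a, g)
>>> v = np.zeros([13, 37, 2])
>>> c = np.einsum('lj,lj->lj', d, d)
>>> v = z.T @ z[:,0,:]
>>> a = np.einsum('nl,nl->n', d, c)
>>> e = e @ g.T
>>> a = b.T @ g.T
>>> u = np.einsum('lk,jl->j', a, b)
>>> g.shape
(2, 3)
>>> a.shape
(2, 2)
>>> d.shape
(3, 31)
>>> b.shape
(3, 2)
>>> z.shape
(5, 3, 13)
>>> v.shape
(13, 3, 13)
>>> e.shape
(3, 2)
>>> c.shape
(3, 31)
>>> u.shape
(3,)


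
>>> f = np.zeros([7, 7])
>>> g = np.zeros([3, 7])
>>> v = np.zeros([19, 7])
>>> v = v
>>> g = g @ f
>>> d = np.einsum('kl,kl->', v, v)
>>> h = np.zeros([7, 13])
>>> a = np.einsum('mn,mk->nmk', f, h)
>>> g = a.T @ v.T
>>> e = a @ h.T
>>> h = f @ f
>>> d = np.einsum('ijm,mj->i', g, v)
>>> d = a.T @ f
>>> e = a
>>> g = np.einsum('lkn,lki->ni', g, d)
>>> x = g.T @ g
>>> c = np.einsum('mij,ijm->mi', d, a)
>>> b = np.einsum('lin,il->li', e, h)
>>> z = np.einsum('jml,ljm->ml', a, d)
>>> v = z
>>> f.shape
(7, 7)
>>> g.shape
(19, 7)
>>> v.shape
(7, 13)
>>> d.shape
(13, 7, 7)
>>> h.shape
(7, 7)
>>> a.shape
(7, 7, 13)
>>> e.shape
(7, 7, 13)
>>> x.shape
(7, 7)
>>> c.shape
(13, 7)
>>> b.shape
(7, 7)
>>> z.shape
(7, 13)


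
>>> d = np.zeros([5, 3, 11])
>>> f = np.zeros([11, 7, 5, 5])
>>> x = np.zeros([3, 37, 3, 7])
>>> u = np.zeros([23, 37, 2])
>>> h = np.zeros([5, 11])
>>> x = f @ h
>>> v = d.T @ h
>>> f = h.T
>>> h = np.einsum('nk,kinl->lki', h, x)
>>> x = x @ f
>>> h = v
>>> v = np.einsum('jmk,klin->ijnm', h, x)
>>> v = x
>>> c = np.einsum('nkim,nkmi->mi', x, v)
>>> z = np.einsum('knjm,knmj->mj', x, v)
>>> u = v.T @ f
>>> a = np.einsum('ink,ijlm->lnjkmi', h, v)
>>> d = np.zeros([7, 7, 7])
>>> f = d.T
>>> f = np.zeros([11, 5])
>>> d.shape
(7, 7, 7)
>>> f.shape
(11, 5)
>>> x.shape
(11, 7, 5, 5)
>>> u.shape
(5, 5, 7, 5)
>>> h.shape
(11, 3, 11)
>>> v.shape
(11, 7, 5, 5)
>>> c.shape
(5, 5)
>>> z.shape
(5, 5)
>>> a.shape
(5, 3, 7, 11, 5, 11)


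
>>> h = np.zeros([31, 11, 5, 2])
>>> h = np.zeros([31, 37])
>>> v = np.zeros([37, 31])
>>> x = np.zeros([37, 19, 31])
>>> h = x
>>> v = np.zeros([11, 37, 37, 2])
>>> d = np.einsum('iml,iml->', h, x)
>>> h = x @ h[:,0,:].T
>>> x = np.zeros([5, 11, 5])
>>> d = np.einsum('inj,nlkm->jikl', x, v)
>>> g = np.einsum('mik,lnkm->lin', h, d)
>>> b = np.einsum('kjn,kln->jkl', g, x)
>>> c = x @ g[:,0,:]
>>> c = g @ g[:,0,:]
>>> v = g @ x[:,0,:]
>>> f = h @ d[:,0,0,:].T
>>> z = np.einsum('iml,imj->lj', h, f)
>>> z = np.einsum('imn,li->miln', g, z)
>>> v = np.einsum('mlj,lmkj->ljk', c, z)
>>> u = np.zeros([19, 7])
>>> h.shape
(37, 19, 37)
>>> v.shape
(19, 5, 37)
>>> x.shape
(5, 11, 5)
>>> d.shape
(5, 5, 37, 37)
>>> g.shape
(5, 19, 5)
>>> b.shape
(19, 5, 11)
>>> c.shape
(5, 19, 5)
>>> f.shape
(37, 19, 5)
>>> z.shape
(19, 5, 37, 5)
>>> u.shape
(19, 7)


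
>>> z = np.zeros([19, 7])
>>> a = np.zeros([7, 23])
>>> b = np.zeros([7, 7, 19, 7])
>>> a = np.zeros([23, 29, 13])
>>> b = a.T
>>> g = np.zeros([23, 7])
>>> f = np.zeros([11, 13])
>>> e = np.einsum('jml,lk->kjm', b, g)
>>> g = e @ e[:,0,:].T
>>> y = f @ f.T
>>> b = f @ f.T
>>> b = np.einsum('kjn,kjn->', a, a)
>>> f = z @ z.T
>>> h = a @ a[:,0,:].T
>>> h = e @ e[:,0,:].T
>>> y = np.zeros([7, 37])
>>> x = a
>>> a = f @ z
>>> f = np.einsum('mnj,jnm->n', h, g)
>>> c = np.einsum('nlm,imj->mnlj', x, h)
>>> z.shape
(19, 7)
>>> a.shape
(19, 7)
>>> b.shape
()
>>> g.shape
(7, 13, 7)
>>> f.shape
(13,)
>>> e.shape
(7, 13, 29)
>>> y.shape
(7, 37)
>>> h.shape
(7, 13, 7)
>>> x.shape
(23, 29, 13)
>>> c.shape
(13, 23, 29, 7)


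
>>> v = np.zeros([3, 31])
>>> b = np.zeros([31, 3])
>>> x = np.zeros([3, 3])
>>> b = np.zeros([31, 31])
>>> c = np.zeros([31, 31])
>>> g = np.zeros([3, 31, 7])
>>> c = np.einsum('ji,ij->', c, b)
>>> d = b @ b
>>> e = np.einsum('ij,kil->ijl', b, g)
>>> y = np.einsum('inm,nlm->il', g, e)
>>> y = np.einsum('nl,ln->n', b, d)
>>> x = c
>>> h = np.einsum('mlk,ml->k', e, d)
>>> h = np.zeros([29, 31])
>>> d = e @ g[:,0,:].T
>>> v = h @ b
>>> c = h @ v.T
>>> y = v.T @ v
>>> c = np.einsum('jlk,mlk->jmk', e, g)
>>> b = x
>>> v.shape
(29, 31)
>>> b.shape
()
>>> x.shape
()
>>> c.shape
(31, 3, 7)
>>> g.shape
(3, 31, 7)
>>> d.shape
(31, 31, 3)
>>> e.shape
(31, 31, 7)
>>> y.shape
(31, 31)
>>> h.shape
(29, 31)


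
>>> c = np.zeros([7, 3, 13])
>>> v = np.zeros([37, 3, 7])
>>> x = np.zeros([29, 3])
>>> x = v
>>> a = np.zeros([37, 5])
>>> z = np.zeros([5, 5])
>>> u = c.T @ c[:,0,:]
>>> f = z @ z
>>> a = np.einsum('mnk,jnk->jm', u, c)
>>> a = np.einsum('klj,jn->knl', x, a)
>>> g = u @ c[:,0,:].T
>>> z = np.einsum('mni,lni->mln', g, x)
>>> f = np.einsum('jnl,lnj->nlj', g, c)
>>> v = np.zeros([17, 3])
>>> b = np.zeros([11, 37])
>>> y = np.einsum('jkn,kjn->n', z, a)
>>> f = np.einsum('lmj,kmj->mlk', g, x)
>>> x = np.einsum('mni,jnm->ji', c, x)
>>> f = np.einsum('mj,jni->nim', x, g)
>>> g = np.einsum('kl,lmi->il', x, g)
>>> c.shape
(7, 3, 13)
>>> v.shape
(17, 3)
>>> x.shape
(37, 13)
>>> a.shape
(37, 13, 3)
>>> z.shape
(13, 37, 3)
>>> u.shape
(13, 3, 13)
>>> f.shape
(3, 7, 37)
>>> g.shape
(7, 13)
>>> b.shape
(11, 37)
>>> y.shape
(3,)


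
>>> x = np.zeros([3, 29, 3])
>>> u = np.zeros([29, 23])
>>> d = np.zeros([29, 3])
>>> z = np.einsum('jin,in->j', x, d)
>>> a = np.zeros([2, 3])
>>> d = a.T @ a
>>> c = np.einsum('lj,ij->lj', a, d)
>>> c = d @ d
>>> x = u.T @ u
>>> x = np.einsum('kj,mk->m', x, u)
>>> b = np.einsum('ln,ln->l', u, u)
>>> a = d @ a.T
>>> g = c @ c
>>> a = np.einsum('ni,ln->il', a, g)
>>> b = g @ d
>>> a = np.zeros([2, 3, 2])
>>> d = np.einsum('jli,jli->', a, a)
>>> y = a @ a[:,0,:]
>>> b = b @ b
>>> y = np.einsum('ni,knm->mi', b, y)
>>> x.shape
(29,)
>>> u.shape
(29, 23)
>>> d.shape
()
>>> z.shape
(3,)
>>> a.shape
(2, 3, 2)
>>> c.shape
(3, 3)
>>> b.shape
(3, 3)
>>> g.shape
(3, 3)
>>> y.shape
(2, 3)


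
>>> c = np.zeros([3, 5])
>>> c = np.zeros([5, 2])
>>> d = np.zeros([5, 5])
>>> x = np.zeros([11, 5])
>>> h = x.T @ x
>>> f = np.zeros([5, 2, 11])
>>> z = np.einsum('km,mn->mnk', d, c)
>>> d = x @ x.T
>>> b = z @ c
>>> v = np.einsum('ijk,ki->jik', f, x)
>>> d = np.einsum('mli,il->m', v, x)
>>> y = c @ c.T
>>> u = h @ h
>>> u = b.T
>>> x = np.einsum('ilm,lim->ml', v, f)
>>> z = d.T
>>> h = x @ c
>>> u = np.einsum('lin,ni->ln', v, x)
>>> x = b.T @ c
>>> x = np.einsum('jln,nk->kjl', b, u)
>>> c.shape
(5, 2)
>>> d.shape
(2,)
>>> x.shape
(11, 5, 2)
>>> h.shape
(11, 2)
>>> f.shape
(5, 2, 11)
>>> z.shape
(2,)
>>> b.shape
(5, 2, 2)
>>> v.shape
(2, 5, 11)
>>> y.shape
(5, 5)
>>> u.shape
(2, 11)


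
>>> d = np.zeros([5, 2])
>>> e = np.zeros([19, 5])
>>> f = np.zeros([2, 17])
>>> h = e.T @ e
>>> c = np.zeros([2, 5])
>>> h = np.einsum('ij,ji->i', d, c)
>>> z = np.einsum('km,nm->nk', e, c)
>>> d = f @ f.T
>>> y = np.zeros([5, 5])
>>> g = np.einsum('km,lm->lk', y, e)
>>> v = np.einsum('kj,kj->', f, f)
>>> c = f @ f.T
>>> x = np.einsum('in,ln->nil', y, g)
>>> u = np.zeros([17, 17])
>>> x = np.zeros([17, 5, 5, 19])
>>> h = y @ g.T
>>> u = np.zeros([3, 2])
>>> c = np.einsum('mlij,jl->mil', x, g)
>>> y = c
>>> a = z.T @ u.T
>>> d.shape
(2, 2)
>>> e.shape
(19, 5)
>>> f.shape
(2, 17)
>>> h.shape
(5, 19)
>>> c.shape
(17, 5, 5)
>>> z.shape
(2, 19)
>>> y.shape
(17, 5, 5)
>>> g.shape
(19, 5)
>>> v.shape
()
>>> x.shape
(17, 5, 5, 19)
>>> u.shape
(3, 2)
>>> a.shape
(19, 3)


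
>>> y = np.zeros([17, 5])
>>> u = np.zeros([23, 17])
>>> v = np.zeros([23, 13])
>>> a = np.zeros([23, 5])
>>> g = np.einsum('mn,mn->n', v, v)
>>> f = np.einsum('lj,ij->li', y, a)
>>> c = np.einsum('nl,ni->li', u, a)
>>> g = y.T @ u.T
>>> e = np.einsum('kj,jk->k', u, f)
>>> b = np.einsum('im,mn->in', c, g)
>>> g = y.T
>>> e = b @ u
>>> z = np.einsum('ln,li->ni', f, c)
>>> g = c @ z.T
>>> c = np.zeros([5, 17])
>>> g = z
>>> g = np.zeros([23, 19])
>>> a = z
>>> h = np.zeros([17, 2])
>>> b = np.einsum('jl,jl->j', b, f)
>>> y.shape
(17, 5)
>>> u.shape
(23, 17)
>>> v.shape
(23, 13)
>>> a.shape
(23, 5)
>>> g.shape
(23, 19)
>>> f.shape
(17, 23)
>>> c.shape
(5, 17)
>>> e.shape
(17, 17)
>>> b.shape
(17,)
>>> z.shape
(23, 5)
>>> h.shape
(17, 2)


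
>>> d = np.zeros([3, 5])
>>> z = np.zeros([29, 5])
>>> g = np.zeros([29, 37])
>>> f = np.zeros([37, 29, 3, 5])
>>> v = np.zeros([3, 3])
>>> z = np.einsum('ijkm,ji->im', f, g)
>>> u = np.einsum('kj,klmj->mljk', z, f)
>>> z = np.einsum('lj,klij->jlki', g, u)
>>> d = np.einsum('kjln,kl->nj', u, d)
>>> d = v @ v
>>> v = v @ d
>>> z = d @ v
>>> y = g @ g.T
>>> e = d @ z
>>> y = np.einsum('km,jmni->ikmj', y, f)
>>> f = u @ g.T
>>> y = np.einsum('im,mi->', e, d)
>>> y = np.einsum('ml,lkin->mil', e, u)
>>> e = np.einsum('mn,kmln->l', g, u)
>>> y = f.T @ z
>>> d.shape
(3, 3)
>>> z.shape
(3, 3)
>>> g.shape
(29, 37)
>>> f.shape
(3, 29, 5, 29)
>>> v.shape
(3, 3)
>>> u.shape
(3, 29, 5, 37)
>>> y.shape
(29, 5, 29, 3)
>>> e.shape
(5,)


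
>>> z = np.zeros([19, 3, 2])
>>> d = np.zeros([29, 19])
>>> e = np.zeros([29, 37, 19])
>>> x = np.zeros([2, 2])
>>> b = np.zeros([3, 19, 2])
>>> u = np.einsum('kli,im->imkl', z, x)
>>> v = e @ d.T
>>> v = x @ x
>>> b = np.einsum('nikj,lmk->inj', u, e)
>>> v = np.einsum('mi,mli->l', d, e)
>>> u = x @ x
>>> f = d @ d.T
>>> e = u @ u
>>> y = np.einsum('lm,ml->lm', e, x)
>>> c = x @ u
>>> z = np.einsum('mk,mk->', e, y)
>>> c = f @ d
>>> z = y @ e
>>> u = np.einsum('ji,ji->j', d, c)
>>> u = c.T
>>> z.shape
(2, 2)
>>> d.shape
(29, 19)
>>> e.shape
(2, 2)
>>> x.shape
(2, 2)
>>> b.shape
(2, 2, 3)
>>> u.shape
(19, 29)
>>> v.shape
(37,)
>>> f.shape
(29, 29)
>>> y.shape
(2, 2)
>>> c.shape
(29, 19)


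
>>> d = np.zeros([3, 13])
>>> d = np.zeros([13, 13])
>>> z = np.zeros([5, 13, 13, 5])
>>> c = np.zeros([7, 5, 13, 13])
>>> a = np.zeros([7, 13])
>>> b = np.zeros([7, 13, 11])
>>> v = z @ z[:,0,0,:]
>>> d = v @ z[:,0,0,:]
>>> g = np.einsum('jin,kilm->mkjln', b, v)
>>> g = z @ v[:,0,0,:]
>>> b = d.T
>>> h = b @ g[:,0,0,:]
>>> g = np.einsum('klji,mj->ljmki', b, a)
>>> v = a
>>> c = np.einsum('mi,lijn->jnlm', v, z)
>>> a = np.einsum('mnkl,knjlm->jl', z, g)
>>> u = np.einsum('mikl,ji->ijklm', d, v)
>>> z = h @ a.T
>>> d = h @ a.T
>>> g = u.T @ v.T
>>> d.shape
(5, 13, 13, 7)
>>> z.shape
(5, 13, 13, 7)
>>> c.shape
(13, 5, 5, 7)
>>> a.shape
(7, 5)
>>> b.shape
(5, 13, 13, 5)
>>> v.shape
(7, 13)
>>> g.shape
(5, 5, 13, 7, 7)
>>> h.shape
(5, 13, 13, 5)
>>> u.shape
(13, 7, 13, 5, 5)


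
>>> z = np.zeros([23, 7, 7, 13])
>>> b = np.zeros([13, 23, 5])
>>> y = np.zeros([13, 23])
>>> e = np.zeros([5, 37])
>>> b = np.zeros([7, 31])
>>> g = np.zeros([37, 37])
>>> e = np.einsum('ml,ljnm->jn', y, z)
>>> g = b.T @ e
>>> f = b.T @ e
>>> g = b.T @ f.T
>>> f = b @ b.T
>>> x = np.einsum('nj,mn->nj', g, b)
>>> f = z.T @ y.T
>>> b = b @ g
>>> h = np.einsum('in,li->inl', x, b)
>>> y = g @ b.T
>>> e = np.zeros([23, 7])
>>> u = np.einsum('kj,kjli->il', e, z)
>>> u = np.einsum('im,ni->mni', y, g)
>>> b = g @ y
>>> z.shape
(23, 7, 7, 13)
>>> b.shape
(31, 7)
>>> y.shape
(31, 7)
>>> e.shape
(23, 7)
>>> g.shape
(31, 31)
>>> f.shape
(13, 7, 7, 13)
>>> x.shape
(31, 31)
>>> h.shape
(31, 31, 7)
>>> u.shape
(7, 31, 31)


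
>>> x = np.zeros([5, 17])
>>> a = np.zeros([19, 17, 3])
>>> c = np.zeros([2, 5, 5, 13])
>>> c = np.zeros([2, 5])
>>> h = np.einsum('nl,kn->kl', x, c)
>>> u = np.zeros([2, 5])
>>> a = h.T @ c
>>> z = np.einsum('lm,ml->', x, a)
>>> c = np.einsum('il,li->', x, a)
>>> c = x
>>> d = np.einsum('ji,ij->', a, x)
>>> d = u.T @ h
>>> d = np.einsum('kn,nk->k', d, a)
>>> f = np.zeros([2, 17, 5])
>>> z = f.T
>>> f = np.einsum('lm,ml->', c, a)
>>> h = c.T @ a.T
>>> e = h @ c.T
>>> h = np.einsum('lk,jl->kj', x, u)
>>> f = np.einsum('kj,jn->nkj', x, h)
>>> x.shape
(5, 17)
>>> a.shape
(17, 5)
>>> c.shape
(5, 17)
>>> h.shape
(17, 2)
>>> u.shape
(2, 5)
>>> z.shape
(5, 17, 2)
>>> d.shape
(5,)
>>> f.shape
(2, 5, 17)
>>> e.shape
(17, 5)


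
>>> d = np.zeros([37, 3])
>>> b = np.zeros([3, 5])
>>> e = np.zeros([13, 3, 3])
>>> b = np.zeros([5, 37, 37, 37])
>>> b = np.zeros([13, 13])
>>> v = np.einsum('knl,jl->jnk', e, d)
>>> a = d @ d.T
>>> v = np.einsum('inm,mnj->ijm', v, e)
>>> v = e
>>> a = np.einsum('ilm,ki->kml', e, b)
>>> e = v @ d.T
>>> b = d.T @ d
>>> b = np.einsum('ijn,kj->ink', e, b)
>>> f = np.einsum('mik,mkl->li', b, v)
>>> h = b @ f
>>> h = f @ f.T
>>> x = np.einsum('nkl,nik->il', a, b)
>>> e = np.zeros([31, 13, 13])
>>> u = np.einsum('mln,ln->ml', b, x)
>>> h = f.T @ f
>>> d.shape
(37, 3)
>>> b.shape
(13, 37, 3)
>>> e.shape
(31, 13, 13)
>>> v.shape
(13, 3, 3)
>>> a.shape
(13, 3, 3)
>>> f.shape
(3, 37)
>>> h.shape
(37, 37)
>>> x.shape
(37, 3)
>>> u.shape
(13, 37)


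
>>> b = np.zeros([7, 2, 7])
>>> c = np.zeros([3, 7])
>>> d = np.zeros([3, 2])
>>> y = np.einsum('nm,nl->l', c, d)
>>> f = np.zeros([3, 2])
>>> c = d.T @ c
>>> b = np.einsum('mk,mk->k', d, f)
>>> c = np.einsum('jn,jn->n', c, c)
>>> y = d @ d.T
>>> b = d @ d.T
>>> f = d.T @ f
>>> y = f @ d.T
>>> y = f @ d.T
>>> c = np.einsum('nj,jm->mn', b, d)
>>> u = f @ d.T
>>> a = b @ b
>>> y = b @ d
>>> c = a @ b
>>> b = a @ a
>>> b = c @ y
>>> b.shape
(3, 2)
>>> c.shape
(3, 3)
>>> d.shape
(3, 2)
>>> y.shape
(3, 2)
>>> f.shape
(2, 2)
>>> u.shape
(2, 3)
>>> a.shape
(3, 3)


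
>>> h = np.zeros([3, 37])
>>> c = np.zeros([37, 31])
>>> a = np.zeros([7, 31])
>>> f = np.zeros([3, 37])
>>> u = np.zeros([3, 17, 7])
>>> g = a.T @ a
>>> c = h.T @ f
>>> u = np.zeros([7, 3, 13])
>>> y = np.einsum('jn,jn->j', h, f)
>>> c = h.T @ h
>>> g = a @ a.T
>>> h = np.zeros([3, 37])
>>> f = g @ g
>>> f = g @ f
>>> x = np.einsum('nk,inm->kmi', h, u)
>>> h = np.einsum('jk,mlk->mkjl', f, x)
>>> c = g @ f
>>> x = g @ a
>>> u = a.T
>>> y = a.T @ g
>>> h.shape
(37, 7, 7, 13)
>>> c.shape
(7, 7)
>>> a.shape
(7, 31)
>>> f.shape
(7, 7)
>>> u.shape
(31, 7)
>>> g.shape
(7, 7)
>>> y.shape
(31, 7)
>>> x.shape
(7, 31)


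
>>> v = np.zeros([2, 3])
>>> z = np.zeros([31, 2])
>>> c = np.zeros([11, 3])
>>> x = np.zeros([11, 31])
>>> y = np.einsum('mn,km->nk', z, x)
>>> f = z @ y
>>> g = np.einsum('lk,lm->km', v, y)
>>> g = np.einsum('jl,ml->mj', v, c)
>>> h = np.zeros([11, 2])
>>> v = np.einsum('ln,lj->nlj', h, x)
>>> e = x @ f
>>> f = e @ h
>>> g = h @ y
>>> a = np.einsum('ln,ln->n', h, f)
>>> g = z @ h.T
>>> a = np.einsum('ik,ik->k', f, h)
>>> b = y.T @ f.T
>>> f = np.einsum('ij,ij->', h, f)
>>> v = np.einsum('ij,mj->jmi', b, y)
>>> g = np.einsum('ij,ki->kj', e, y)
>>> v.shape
(11, 2, 11)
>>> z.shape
(31, 2)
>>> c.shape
(11, 3)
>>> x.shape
(11, 31)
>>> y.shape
(2, 11)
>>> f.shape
()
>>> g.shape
(2, 11)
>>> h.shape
(11, 2)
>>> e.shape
(11, 11)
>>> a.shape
(2,)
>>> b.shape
(11, 11)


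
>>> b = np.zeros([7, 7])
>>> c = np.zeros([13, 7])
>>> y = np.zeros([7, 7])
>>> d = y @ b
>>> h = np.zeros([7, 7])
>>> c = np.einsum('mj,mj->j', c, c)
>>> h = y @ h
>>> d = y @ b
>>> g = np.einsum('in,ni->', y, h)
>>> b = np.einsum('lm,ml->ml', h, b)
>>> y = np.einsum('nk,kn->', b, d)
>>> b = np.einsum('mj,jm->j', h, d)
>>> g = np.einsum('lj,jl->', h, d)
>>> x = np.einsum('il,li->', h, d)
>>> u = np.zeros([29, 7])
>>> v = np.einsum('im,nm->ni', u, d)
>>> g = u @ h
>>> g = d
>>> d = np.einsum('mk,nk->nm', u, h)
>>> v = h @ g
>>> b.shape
(7,)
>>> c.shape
(7,)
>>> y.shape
()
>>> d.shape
(7, 29)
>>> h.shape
(7, 7)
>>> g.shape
(7, 7)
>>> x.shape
()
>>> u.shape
(29, 7)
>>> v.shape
(7, 7)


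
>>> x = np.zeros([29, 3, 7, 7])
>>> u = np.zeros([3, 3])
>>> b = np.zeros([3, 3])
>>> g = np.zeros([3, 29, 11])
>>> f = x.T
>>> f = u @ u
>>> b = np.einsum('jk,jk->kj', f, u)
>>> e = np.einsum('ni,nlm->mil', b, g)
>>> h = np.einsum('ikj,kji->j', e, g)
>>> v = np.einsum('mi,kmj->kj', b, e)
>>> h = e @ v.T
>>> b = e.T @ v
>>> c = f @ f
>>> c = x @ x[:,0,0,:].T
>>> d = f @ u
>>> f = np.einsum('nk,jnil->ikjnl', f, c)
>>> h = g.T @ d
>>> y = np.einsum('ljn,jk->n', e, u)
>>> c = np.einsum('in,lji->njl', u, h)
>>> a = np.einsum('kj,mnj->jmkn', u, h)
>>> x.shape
(29, 3, 7, 7)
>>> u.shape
(3, 3)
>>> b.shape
(29, 3, 29)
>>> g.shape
(3, 29, 11)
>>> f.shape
(7, 3, 29, 3, 29)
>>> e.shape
(11, 3, 29)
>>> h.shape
(11, 29, 3)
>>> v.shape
(11, 29)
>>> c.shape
(3, 29, 11)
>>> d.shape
(3, 3)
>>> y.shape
(29,)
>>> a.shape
(3, 11, 3, 29)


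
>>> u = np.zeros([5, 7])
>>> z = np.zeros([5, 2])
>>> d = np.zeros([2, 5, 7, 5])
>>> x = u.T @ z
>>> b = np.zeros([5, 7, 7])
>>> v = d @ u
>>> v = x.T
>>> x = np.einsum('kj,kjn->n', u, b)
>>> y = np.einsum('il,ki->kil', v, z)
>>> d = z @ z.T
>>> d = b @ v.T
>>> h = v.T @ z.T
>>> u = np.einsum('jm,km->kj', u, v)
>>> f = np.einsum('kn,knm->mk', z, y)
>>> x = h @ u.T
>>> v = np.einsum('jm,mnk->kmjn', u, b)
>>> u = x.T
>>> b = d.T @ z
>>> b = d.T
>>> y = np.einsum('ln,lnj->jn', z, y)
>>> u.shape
(2, 7)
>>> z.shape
(5, 2)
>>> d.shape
(5, 7, 2)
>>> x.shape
(7, 2)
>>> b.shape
(2, 7, 5)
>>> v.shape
(7, 5, 2, 7)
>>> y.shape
(7, 2)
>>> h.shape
(7, 5)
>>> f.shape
(7, 5)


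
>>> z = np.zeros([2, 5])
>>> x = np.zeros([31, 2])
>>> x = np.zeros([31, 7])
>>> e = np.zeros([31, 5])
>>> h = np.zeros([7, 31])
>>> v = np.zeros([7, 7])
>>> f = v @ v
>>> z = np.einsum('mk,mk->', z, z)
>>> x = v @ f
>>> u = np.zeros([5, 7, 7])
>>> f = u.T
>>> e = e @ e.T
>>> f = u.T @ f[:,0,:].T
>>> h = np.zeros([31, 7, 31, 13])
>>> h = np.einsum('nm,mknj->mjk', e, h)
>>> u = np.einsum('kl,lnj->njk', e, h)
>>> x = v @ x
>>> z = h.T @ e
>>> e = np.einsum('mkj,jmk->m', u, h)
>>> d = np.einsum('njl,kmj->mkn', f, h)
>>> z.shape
(7, 13, 31)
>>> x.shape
(7, 7)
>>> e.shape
(13,)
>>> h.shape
(31, 13, 7)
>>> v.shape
(7, 7)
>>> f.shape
(7, 7, 7)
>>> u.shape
(13, 7, 31)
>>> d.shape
(13, 31, 7)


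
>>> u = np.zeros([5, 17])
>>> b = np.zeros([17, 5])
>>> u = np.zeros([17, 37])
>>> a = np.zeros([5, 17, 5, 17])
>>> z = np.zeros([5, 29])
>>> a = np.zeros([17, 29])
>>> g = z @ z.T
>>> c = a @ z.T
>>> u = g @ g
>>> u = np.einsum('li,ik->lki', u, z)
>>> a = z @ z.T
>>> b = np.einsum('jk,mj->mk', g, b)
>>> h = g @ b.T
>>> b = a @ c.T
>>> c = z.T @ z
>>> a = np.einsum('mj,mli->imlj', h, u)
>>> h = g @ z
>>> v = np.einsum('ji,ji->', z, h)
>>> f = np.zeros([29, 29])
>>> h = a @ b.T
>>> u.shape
(5, 29, 5)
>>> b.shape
(5, 17)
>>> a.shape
(5, 5, 29, 17)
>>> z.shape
(5, 29)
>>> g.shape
(5, 5)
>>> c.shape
(29, 29)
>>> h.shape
(5, 5, 29, 5)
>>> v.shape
()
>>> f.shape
(29, 29)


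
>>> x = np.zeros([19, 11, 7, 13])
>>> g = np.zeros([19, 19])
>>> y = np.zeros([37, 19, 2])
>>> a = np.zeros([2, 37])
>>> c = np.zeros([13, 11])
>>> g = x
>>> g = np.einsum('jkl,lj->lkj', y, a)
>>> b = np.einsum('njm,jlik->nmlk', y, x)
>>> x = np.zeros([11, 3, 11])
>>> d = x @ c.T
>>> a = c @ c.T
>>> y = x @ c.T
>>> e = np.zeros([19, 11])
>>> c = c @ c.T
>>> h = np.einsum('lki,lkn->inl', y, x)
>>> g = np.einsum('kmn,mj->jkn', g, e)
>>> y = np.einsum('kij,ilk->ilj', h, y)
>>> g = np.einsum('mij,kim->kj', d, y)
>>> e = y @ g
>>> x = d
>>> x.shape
(11, 3, 13)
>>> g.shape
(11, 13)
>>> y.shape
(11, 3, 11)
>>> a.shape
(13, 13)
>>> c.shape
(13, 13)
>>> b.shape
(37, 2, 11, 13)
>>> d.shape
(11, 3, 13)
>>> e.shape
(11, 3, 13)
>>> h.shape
(13, 11, 11)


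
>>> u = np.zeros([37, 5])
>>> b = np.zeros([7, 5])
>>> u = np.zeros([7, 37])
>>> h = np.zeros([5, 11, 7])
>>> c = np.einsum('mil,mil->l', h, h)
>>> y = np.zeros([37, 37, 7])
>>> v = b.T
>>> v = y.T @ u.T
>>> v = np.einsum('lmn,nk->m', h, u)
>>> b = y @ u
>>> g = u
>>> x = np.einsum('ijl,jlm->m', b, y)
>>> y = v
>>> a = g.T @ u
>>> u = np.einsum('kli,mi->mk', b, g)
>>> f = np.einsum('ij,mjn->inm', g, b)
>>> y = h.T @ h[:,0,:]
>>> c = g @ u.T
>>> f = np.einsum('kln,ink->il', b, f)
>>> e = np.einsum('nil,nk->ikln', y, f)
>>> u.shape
(7, 37)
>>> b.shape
(37, 37, 37)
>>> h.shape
(5, 11, 7)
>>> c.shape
(7, 7)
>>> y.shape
(7, 11, 7)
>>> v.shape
(11,)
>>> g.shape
(7, 37)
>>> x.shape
(7,)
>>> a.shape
(37, 37)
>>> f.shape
(7, 37)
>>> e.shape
(11, 37, 7, 7)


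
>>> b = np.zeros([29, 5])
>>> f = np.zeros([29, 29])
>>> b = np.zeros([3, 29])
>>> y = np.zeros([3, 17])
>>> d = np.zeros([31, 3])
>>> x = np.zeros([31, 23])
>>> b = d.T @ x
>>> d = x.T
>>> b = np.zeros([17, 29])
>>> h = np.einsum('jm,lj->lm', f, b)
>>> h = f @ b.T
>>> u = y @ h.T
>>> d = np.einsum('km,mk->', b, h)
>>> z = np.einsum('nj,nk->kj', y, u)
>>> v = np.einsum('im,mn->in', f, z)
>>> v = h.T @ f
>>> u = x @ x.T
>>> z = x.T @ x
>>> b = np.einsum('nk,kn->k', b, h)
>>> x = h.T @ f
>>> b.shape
(29,)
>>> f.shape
(29, 29)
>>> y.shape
(3, 17)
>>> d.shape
()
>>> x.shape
(17, 29)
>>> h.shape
(29, 17)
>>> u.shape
(31, 31)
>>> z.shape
(23, 23)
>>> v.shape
(17, 29)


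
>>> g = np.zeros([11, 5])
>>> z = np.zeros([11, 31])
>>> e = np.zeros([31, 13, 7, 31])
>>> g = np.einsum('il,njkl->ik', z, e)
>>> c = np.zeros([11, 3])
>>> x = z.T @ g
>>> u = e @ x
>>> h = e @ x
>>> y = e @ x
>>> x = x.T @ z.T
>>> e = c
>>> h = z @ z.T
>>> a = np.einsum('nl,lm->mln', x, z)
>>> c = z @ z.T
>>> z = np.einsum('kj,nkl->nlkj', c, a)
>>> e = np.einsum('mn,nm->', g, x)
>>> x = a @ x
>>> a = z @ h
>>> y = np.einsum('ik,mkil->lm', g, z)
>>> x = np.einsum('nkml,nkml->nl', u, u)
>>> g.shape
(11, 7)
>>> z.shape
(31, 7, 11, 11)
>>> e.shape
()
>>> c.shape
(11, 11)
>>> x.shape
(31, 7)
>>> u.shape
(31, 13, 7, 7)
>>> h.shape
(11, 11)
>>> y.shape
(11, 31)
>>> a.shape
(31, 7, 11, 11)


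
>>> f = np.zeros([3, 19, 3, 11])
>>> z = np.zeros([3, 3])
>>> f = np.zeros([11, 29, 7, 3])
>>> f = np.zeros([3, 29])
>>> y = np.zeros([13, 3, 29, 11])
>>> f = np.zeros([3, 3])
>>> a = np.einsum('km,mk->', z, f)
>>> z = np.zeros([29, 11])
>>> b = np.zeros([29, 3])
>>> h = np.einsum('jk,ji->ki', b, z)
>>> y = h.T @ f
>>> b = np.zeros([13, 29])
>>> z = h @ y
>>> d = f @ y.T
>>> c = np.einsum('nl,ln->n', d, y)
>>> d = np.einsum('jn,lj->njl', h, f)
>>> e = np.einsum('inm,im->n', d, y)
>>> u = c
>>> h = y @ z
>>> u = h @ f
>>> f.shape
(3, 3)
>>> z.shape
(3, 3)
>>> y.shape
(11, 3)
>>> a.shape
()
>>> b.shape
(13, 29)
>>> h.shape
(11, 3)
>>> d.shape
(11, 3, 3)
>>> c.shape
(3,)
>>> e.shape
(3,)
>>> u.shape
(11, 3)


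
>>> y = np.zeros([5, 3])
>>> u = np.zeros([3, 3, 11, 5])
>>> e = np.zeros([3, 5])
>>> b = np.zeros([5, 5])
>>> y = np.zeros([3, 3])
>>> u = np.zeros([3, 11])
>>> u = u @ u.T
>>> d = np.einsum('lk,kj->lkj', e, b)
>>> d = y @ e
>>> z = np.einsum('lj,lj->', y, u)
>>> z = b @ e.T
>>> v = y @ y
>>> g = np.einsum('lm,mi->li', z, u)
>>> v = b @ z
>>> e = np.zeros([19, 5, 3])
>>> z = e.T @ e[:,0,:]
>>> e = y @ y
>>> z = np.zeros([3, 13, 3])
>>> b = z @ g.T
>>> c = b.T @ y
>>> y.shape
(3, 3)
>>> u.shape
(3, 3)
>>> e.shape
(3, 3)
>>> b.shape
(3, 13, 5)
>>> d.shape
(3, 5)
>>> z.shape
(3, 13, 3)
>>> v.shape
(5, 3)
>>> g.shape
(5, 3)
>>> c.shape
(5, 13, 3)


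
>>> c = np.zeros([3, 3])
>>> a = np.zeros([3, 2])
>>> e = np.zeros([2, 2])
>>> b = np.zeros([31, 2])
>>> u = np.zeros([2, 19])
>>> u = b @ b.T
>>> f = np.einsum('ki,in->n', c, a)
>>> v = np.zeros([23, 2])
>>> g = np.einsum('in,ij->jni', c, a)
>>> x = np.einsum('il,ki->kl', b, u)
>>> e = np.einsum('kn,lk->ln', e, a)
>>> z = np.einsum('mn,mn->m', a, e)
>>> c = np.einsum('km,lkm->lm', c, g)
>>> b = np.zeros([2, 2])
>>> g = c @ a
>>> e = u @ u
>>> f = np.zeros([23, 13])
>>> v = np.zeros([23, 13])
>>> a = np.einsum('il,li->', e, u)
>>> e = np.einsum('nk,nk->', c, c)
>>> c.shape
(2, 3)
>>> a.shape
()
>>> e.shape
()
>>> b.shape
(2, 2)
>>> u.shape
(31, 31)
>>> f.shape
(23, 13)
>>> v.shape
(23, 13)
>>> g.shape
(2, 2)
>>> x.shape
(31, 2)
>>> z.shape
(3,)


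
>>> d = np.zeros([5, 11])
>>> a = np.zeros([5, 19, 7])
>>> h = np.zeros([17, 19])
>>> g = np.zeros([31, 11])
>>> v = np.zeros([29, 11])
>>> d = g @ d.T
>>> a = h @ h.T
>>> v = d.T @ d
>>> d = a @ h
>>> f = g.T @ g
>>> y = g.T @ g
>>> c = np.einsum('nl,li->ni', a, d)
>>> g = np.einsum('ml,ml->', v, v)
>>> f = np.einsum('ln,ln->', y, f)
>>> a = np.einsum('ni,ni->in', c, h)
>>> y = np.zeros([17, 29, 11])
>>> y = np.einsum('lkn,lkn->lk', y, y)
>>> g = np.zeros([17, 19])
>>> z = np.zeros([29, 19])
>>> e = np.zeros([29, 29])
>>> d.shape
(17, 19)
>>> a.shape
(19, 17)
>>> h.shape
(17, 19)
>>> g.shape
(17, 19)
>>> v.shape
(5, 5)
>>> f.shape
()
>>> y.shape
(17, 29)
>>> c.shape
(17, 19)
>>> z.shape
(29, 19)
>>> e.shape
(29, 29)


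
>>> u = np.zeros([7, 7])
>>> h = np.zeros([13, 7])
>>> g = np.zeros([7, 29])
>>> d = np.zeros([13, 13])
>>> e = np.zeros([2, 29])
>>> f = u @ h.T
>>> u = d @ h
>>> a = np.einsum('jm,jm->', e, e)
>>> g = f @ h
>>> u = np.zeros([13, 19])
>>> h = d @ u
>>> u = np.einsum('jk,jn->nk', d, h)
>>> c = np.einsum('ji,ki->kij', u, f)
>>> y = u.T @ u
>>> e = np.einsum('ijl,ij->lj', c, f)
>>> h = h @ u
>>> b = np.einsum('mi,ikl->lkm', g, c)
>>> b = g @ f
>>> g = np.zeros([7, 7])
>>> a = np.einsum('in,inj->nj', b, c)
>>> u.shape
(19, 13)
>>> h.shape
(13, 13)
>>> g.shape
(7, 7)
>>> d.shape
(13, 13)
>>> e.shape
(19, 13)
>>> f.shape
(7, 13)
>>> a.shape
(13, 19)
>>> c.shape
(7, 13, 19)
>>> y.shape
(13, 13)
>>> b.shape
(7, 13)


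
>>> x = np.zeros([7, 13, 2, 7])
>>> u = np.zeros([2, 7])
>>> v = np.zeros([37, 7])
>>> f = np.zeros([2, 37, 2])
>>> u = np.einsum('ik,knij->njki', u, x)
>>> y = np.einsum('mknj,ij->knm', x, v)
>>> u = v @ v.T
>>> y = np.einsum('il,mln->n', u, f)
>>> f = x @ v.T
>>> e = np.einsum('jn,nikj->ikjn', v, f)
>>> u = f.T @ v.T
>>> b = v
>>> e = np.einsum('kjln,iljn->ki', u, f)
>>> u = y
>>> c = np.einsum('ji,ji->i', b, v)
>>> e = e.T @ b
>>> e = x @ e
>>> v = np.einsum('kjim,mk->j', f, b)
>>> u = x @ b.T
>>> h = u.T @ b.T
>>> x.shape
(7, 13, 2, 7)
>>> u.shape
(7, 13, 2, 37)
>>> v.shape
(13,)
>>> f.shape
(7, 13, 2, 37)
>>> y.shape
(2,)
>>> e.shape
(7, 13, 2, 7)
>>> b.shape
(37, 7)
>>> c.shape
(7,)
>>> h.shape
(37, 2, 13, 37)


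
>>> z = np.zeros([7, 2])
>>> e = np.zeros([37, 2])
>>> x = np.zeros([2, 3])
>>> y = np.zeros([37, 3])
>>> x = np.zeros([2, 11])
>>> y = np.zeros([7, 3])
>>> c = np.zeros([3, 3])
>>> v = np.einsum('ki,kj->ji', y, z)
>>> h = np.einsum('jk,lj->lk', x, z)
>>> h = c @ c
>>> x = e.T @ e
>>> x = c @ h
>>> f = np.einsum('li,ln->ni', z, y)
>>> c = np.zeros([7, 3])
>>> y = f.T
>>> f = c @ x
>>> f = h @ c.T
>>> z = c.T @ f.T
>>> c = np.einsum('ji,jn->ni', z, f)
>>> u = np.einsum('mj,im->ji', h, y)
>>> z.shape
(3, 3)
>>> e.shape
(37, 2)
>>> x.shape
(3, 3)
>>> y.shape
(2, 3)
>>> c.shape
(7, 3)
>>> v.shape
(2, 3)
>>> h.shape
(3, 3)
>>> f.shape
(3, 7)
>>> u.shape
(3, 2)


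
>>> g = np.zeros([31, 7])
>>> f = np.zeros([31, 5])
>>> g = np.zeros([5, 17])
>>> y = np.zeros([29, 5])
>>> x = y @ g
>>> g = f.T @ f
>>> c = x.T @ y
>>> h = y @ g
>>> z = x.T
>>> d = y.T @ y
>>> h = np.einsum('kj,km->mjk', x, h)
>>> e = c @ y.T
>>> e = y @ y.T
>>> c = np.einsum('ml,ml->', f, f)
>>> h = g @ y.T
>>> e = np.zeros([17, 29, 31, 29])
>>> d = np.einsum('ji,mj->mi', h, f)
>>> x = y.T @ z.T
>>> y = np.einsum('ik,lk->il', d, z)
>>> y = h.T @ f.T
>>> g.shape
(5, 5)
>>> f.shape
(31, 5)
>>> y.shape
(29, 31)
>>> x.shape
(5, 17)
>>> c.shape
()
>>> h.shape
(5, 29)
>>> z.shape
(17, 29)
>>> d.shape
(31, 29)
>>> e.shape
(17, 29, 31, 29)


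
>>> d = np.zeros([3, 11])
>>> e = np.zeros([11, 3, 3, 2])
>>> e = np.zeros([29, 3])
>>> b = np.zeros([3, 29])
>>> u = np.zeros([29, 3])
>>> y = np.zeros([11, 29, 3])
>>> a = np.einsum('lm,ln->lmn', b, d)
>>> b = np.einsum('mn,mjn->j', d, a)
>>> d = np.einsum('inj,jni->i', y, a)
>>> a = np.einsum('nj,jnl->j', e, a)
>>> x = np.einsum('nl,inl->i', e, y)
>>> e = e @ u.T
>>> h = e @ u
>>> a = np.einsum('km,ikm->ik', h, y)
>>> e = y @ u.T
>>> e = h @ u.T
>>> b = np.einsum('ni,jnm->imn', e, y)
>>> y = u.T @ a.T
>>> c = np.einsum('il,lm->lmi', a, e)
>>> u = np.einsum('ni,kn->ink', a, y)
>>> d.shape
(11,)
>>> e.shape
(29, 29)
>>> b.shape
(29, 3, 29)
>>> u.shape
(29, 11, 3)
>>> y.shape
(3, 11)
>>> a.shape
(11, 29)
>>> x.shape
(11,)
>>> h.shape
(29, 3)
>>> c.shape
(29, 29, 11)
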